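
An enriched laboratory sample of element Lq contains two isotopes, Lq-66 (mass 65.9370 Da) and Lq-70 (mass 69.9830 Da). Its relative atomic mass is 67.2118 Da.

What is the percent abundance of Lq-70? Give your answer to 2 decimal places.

31.51%

Let x be the fractional abundance of Lq-66; then Lq-70 has abundance 1 − x.
65.9370·x + 69.9830·(1 − x) = 67.2118
(65.9370 − 69.9830)·x = 67.2118 − 69.9830
x = -2.7712 / -4.0460 = 0.68492 → 68.49% Lq-66, 31.51% Lq-70.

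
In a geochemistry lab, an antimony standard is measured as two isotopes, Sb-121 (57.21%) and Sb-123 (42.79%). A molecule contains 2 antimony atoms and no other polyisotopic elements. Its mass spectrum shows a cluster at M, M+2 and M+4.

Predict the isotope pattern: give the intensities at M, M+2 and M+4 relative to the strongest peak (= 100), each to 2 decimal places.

Expanding (0.5721 + 0.4279)^2:
P(M) = 0.5721^2 = 0.327298
P(M+2) = 2 × 0.5721^1 × 0.4279^1 = 0.489603
P(M+4) = 0.4279^2 = 0.183098
The M+2 peak is largest (0.489603); scaling to 100 gives 66.85 : 100.00 : 37.40.

66.85 : 100.00 : 37.40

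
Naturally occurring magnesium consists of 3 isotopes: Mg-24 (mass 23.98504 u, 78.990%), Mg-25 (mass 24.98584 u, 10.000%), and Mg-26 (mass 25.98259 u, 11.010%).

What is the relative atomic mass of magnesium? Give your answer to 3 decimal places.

24.305 u

Weight each isotope mass by its fractional abundance: 0.78990 × 23.98504 + 0.10000 × 24.98584 + 0.11010 × 25.98259
= 18.945783 + 2.498584 + 2.860683 = 24.305050 u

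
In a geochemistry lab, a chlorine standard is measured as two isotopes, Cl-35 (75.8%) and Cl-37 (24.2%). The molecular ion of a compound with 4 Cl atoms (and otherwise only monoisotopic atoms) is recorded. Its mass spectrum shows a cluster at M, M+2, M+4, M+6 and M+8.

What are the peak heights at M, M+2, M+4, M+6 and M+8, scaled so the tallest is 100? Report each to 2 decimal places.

78.31 : 100.00 : 47.89 : 10.19 : 0.81

Each Cl atom is independently Cl-35 (p = 0.758) or Cl-37 (q = 0.242); the cluster is the binomial expansion (p + q)^4.
P(M) = 0.758^4 = 0.330124
P(M+2) = 4 × 0.758^3 × 0.242^1 = 0.421583
P(M+4) = 6 × 0.758^2 × 0.242^2 = 0.201893
P(M+6) = 4 × 0.758^1 × 0.242^3 = 0.042971
P(M+8) = 0.242^4 = 0.003430
The M+2 peak is largest (0.421583); scaling to 100 gives 78.31 : 100.00 : 47.89 : 10.19 : 0.81.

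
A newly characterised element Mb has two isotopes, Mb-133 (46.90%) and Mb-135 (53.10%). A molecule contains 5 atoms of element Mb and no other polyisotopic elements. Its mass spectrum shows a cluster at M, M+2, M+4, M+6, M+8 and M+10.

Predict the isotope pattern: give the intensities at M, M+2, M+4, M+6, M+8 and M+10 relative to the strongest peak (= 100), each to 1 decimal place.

Expanding (0.4690 + 0.5310)^5:
P(M) = 0.4690^5 = 0.022692
P(M+2) = 5 × 0.4690^4 × 0.5310^1 = 0.128456
P(M+4) = 10 × 0.4690^3 × 0.5310^2 = 0.290876
P(M+6) = 10 × 0.4690^2 × 0.5310^3 = 0.329328
P(M+8) = 5 × 0.4690^1 × 0.5310^4 = 0.186432
P(M+10) = 0.5310^5 = 0.042216
The M+6 peak is largest (0.329328); scaling to 100 gives 6.9 : 39.0 : 88.3 : 100.0 : 56.6 : 12.8.

6.9 : 39.0 : 88.3 : 100.0 : 56.6 : 12.8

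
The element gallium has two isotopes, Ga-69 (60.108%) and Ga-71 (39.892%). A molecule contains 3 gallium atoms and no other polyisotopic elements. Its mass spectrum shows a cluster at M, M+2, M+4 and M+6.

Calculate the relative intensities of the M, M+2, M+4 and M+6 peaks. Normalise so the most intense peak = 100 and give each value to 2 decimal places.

The 3 Ga atoms are independent, so intensities follow the terms of (0.60108 + 0.39892)^3.
P(M) = 0.60108^3 = 0.217169
P(M+2) = 3 × 0.60108^2 × 0.39892^1 = 0.432386
P(M+4) = 3 × 0.60108^1 × 0.39892^2 = 0.286963
P(M+6) = 0.39892^3 = 0.063483
The M+2 peak is largest (0.432386); scaling to 100 gives 50.23 : 100.00 : 66.37 : 14.68.

50.23 : 100.00 : 66.37 : 14.68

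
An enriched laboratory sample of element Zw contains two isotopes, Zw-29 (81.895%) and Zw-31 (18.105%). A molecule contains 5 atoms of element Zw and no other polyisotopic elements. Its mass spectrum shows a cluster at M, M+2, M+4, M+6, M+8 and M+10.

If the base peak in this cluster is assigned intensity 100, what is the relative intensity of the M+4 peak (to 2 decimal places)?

44.22

Term probabilities: M 0.3684, M+2 0.4072, M+4 0.1800, M+6 0.0398, M+8 0.0044, M+10 0.0002. Base peak = M+2.
P(M+2) = C(5,1) × 0.81895^4 × 0.18105^1 = 5 × 0.44981046 × 0.18105 = 0.407191 (base)
P(M+4) = C(5,2) × 0.81895^3 × 0.18105^2 = 10 × 0.54925265 × 0.0327791 = 0.180040
Relative intensity = 0.180040 / 0.407191 × 100 = 44.22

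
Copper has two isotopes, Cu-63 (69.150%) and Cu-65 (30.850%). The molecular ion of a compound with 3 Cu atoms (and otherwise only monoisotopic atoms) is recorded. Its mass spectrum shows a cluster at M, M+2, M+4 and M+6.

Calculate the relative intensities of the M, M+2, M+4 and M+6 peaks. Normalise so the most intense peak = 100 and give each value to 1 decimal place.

The 3 Cu atoms are independent, so intensities follow the terms of (0.69150 + 0.30850)^3.
P(M) = 0.69150^3 = 0.330656
P(M+2) = 3 × 0.69150^2 × 0.30850^1 = 0.442548
P(M+4) = 3 × 0.69150^1 × 0.30850^2 = 0.197435
P(M+6) = 0.30850^3 = 0.029361
The M+2 peak is largest (0.442548); scaling to 100 gives 74.7 : 100.0 : 44.6 : 6.6.

74.7 : 100.0 : 44.6 : 6.6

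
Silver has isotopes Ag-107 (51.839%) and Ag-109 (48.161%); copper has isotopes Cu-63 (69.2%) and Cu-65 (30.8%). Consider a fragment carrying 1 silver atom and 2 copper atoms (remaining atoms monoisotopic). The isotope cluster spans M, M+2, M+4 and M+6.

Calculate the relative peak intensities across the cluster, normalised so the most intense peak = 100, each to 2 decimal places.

54.97 : 100.00 : 56.35 : 10.12

Silver pattern (n=1): 0.51839 : 0.48161
Copper pattern (n=2): 0.478864 : 0.426272 : 0.094864
Convolve the two distributions (both contribute in 2-u steps):
  M: 0.51839×0.478864 = 0.248238
  M+2: 0.51839×0.426272 + 0.48161×0.478864 = 0.451601
  M+4: 0.51839×0.094864 + 0.48161×0.426272 = 0.254473
  M+6: 0.48161×0.094864 = 0.045687
Scale to base peak (0.451601) = 100: 54.97 : 100.00 : 56.35 : 10.12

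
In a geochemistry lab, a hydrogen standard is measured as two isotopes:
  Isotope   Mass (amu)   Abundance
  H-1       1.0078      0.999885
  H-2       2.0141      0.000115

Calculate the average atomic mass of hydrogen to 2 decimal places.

Weight each isotope mass by its fractional abundance: 0.999885 × 1.0078 + 0.000115 × 2.0141
= 1.00768 + 0.00023 = 1.00791 amu

1.01 amu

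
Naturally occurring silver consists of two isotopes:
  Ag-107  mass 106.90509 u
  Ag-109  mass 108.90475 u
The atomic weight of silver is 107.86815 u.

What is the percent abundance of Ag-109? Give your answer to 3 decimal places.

48.161%

Writing the weighted mean with unknown fraction x of Ag-107:
106.90509·x + 108.90475·(1 − x) = 107.86815
(106.90509 − 108.90475)·x = 107.86815 − 108.90475
x = -1.03660 / -1.99966 = 0.51839 → 51.839% Ag-107, 48.161% Ag-109.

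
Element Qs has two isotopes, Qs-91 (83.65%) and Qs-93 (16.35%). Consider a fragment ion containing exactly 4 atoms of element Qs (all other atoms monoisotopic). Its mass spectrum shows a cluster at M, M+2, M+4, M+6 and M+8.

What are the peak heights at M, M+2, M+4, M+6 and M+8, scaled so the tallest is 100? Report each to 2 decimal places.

100.00 : 78.18 : 22.92 : 2.99 : 0.15

The 4 Qs atoms are independent, so intensities follow the terms of (0.8365 + 0.1635)^4.
P(M) = 0.8365^4 = 0.489625
P(M+2) = 4 × 0.8365^3 × 0.1635^1 = 0.382803
P(M+4) = 6 × 0.8365^2 × 0.1635^2 = 0.112233
P(M+6) = 4 × 0.8365^1 × 0.1635^3 = 0.014624
P(M+8) = 0.1635^4 = 0.000715
The M peak is largest (0.489625); scaling to 100 gives 100.00 : 78.18 : 22.92 : 2.99 : 0.15.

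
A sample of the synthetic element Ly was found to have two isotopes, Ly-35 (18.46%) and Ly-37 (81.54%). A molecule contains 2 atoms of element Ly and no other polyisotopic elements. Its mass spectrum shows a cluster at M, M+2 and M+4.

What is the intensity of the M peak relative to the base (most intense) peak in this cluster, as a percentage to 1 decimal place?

5.1%

Term probabilities: M 0.0341, M+2 0.3010, M+4 0.6649. Base peak = M+4.
P(M+4) = C(2,2) × 0.1846^0 × 0.8154^2 = 1 × 1.0000 × 0.66487716 = 0.664877 (base)
P(M) = C(2,0) × 0.1846^2 × 0.8154^0 = 1 × 0.03407716 × 1.0000 = 0.034077
Relative intensity = 0.034077 / 0.664877 × 100 = 5.1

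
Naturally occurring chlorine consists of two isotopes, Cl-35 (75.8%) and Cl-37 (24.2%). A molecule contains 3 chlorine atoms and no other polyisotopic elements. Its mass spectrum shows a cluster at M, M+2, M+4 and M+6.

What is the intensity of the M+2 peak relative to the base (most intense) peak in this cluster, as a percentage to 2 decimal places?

95.78%

(0.758 + 0.242)^3 gives M 0.4355, M+2 0.4171, M+4 0.1332, M+6 0.0142; the largest is M.
P(M) = C(3,0) × 0.758^3 × 0.242^0 = 1 × 0.43551951 × 1.0000 = 0.435520 (base)
P(M+2) = C(3,1) × 0.758^2 × 0.242^1 = 3 × 0.574564 × 0.2420 = 0.417133
Relative intensity = 0.417133 / 0.435520 × 100 = 95.78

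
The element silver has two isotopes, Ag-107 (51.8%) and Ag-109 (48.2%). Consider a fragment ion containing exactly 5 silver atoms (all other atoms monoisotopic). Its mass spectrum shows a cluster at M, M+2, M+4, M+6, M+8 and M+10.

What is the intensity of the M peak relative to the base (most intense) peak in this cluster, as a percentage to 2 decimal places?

11.55%

Binomial terms of (0.518 + 0.482)^5: M 0.0373, M+2 0.1735, M+4 0.3229, M+6 0.3005, M+8 0.1398, M+10 0.0260 → M+4 is the base peak.
P(M+4) = C(5,2) × 0.518^3 × 0.482^2 = 10 × 0.13899183 × 0.232324 = 0.322911 (base)
P(M) = C(5,0) × 0.518^5 × 0.482^0 = 1 × 0.03729484 × 1.0000 = 0.037295
Relative intensity = 0.037295 / 0.322911 × 100 = 11.55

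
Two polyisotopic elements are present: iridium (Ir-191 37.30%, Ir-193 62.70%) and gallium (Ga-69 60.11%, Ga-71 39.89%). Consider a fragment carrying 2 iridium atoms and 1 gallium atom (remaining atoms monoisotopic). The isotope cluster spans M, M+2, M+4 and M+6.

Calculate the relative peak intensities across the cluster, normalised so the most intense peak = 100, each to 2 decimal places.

19.78 : 79.61 : 100.00 : 37.08

Iridium pattern (n=2): 0.139129 : 0.467742 : 0.393129
Gallium pattern (n=1): 0.6011 : 0.3989
Convolve the two distributions (both contribute in 2-u steps):
  M: 0.139129×0.6011 = 0.083630
  M+2: 0.139129×0.3989 + 0.467742×0.6011 = 0.336658
  M+4: 0.467742×0.3989 + 0.393129×0.6011 = 0.422892
  M+6: 0.393129×0.3989 = 0.156819
Scale to base peak (0.422892) = 100: 19.78 : 79.61 : 100.00 : 37.08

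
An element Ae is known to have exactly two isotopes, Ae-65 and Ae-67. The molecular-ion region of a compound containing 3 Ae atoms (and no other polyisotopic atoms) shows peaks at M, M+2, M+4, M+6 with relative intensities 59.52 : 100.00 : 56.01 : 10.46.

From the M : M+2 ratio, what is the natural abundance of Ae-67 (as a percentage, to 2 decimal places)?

35.90%

Write p for the Ae-65 fraction. I(M+2)/I(M) = [C(3,1)·p^2·(1−p)] / p^3 = 3·(1−p)/p = 100.00/59.52 = 1.6801
(1−p)/p = 1.6801/3 = 0.5600  ⇒  p = 1/(1 + 0.5600) = 0.6410
Ae-65: 64.10%, Ae-67: 35.90%.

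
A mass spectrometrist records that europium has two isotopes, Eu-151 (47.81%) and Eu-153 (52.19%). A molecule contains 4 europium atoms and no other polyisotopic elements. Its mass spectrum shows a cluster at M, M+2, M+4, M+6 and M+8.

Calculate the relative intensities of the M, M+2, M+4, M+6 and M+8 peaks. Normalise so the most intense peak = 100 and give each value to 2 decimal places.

13.99 : 61.07 : 100.00 : 72.77 : 19.86

The 4 Eu atoms are independent, so intensities follow the terms of (0.4781 + 0.5219)^4.
P(M) = 0.4781^4 = 0.052249
P(M+2) = 4 × 0.4781^3 × 0.5219^1 = 0.228141
P(M+4) = 6 × 0.4781^2 × 0.5219^2 = 0.373563
P(M+6) = 4 × 0.4781^1 × 0.5219^3 = 0.271857
P(M+8) = 0.5219^4 = 0.074191
The M+4 peak is largest (0.373563); scaling to 100 gives 13.99 : 61.07 : 100.00 : 72.77 : 19.86.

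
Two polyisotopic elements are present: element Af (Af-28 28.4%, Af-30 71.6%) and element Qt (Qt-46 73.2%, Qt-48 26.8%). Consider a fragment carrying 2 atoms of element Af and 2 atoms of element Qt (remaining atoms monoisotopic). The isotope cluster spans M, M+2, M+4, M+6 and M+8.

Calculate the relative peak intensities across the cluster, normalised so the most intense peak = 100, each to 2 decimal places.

9.82 : 56.71 : 100.00 : 52.35 : 8.37

Element Af pattern (n=2): 0.080656 : 0.406688 : 0.512656
Element Qt pattern (n=2): 0.535824 : 0.392352 : 0.071824
Convolve the two distributions (both contribute in 2-u steps):
  M: 0.080656×0.535824 = 0.043217
  M+2: 0.080656×0.392352 + 0.406688×0.535824 = 0.249559
  M+4: 0.080656×0.071824 + 0.406688×0.392352 + 0.512656×0.535824 = 0.440051
  M+6: 0.406688×0.071824 + 0.512656×0.392352 = 0.230352
  M+8: 0.512656×0.071824 = 0.036821
Scale to base peak (0.440051) = 100: 9.82 : 56.71 : 100.00 : 52.35 : 8.37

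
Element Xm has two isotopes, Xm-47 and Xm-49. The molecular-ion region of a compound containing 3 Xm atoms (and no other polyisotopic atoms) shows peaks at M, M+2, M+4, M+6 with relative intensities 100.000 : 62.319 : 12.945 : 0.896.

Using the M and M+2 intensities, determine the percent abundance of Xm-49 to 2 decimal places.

17.20%

Let p = fractional abundance of Xm-47. I(M+2)/I(M) = [C(3,1)·p^2·(1−p)] / p^3 = 3·(1−p)/p = 62.319/100.000 = 0.6232
(1−p)/p = 0.6232/3 = 0.2077  ⇒  p = 1/(1 + 0.2077) = 0.8280
Xm-47: 82.80%, Xm-49: 17.20%.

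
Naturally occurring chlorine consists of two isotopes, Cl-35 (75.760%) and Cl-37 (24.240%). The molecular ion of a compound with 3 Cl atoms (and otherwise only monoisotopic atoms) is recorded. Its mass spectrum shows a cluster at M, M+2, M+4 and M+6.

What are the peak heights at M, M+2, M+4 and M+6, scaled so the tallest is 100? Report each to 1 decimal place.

100.0 : 96.0 : 30.7 : 3.3

Each Cl atom is independently Cl-35 (p = 0.75760) or Cl-37 (q = 0.24240); the cluster is the binomial expansion (p + q)^3.
P(M) = 0.75760^3 = 0.434830
P(M+2) = 3 × 0.75760^2 × 0.24240^1 = 0.417382
P(M+4) = 3 × 0.75760^1 × 0.24240^2 = 0.133545
P(M+6) = 0.24240^3 = 0.014243
The M peak is largest (0.434830); scaling to 100 gives 100.0 : 96.0 : 30.7 : 3.3.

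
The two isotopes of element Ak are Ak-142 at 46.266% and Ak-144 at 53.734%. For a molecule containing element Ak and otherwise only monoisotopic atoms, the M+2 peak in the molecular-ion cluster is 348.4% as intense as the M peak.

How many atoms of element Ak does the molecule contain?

For n independent Ak atoms, I(M+2)/I(M) = n · (abundance Ak-144) / (abundance Ak-142) = n · 0.53734/0.46266.
n = 3.484 × 0.46266/0.53734 = 3.00 ≈ 3

3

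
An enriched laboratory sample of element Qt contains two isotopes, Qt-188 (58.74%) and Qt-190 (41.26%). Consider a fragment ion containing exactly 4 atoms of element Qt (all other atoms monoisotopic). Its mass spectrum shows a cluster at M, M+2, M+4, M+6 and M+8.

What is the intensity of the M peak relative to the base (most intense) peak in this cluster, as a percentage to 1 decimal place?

33.8%

Term probabilities: M 0.1191, M+2 0.3345, M+4 0.3524, M+6 0.1650, M+8 0.0290. Base peak = M+4.
P(M+4) = C(4,2) × 0.5874^2 × 0.4126^2 = 6 × 0.34503876 × 0.17023876 = 0.352434 (base)
P(M) = C(4,0) × 0.5874^4 × 0.4126^0 = 1 × 0.11905175 × 1.0000 = 0.119052
Relative intensity = 0.119052 / 0.352434 × 100 = 33.8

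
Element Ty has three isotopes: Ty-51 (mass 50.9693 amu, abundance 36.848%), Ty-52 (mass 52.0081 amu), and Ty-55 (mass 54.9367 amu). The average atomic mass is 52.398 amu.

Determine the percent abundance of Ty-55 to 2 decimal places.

26.38%

Let x and y be the fractions of Ty-52 and Ty-55. Then x + y = 1 − 0.36848 = 0.63152 and 52.0081x + 54.9367y = 52.398 − 0.36848×50.9693 = 33.616832336.
Substituting: 52.0081x + 54.9367(0.63152 − x) = 33.616832336
(52.0081 − 54.9367)x = -1.076792448  ⇒  x = 0.36768, y = 0.26384
Ty-52: 36.77%, Ty-55: 26.38%.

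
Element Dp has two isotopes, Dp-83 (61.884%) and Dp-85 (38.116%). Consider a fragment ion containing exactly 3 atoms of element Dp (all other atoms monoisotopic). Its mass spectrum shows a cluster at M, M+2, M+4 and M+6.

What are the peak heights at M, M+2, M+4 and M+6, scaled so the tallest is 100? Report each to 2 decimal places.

54.12 : 100.00 : 61.59 : 12.65

The 3 Dp atoms are independent, so intensities follow the terms of (0.61884 + 0.38116)^3.
P(M) = 0.61884^3 = 0.236993
P(M+2) = 3 × 0.61884^2 × 0.38116^1 = 0.437910
P(M+4) = 3 × 0.61884^1 × 0.38116^2 = 0.269721
P(M+6) = 0.38116^3 = 0.055376
The M+2 peak is largest (0.437910); scaling to 100 gives 54.12 : 100.00 : 61.59 : 12.65.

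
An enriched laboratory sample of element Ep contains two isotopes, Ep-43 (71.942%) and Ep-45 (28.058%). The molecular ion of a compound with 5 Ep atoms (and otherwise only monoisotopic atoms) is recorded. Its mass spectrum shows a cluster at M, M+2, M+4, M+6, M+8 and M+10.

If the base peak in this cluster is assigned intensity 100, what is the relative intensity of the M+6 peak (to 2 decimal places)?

30.42

(0.71942 + 0.28058)^5 gives M 0.1927, M+2 0.3758, M+4 0.2931, M+6 0.1143, M+8 0.0223, M+10 0.0017; the largest is M+2.
P(M+2) = C(5,1) × 0.71942^4 × 0.28058^1 = 5 × 0.26787367 × 0.28058 = 0.375800 (base)
P(M+6) = C(5,3) × 0.71942^2 × 0.28058^3 = 10 × 0.51756514 × 0.0220887 = 0.114323
Relative intensity = 0.114323 / 0.375800 × 100 = 30.42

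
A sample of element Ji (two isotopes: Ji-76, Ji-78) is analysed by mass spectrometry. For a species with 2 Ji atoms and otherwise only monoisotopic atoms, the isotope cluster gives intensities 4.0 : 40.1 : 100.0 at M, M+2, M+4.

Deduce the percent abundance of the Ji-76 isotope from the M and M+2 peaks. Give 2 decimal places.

If p is the fraction of Ji that is Ji-76, then I(M+2)/I(M) = [C(2,1)·p^1·(1−p)] / p^2 = 2·(1−p)/p = 40.1/4.0 = 10.0250
(1−p)/p = 10.0250/2 = 5.0125  ⇒  p = 1/(1 + 5.0125) = 0.1663
Ji-76: 16.63%, Ji-78: 83.37%.

16.63%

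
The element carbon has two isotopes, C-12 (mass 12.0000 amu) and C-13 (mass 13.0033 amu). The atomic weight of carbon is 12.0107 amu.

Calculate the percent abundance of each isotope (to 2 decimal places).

Let x be the fractional abundance of C-12; then C-13 has abundance 1 − x.
12.0000·x + 13.0033·(1 − x) = 12.0107
(12.0000 − 13.0033)·x = 12.0107 − 13.0033
x = -0.9926 / -1.0033 = 0.98934 → 98.93% C-12, 1.07% C-13.

C-12: 98.93%, C-13: 1.07%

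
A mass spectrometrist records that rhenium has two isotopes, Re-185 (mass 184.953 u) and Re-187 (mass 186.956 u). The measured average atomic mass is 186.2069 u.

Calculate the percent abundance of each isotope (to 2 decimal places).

Let x be the fractional abundance of Re-185; then Re-187 has abundance 1 − x.
184.953·x + 186.956·(1 − x) = 186.2069
(184.953 − 186.956)·x = 186.2069 − 186.956
x = -0.7491 / -2.003 = 0.37399 → 37.40% Re-185, 62.60% Re-187.

Re-185: 37.40%, Re-187: 62.60%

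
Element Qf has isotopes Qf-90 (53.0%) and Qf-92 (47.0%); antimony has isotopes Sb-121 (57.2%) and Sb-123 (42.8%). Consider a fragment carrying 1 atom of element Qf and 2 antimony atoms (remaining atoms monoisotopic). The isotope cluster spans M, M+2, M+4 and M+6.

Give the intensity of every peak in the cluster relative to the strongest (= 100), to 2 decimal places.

41.96 : 100.00 : 79.17 : 20.83

Element Qf pattern (n=1): 0.5300 : 0.4700
Antimony pattern (n=2): 0.327184 : 0.489632 : 0.183184
Convolve the two distributions (both contribute in 2-u steps):
  M: 0.5300×0.327184 = 0.173408
  M+2: 0.5300×0.489632 + 0.4700×0.327184 = 0.413281
  M+4: 0.5300×0.183184 + 0.4700×0.489632 = 0.327215
  M+6: 0.4700×0.183184 = 0.086096
Scale to base peak (0.413281) = 100: 41.96 : 100.00 : 79.17 : 20.83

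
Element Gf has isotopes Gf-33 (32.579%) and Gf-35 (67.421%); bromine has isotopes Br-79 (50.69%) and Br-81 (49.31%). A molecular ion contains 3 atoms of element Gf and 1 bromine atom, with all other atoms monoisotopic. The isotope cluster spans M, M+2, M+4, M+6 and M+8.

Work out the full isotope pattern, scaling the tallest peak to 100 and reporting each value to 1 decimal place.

Element Gf pattern (n=3): 0.03457907 : 0.21468018 : 0.44427245 : 0.30646831
Bromine pattern (n=1): 0.5069 : 0.4931
Convolve the two distributions (both contribute in 2-u steps):
  M: 0.03457907×0.5069 = 0.017528
  M+2: 0.03457907×0.4931 + 0.21468018×0.5069 = 0.125872
  M+4: 0.21468018×0.4931 + 0.44427245×0.5069 = 0.331061
  M+6: 0.44427245×0.4931 + 0.30646831×0.5069 = 0.374420
  M+8: 0.30646831×0.4931 = 0.151120
Scale to base peak (0.374420) = 100: 4.7 : 33.6 : 88.4 : 100.0 : 40.4

4.7 : 33.6 : 88.4 : 100.0 : 40.4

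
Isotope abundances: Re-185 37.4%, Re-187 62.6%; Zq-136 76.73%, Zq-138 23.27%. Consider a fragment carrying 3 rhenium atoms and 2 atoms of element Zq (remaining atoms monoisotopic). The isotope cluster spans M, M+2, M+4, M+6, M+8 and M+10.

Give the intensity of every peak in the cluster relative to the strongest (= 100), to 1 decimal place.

Rhenium pattern (n=3): 0.05231362 : 0.26268713 : 0.43968487 : 0.24531438
Element Zq pattern (n=2): 0.58874929 : 0.35710142 : 0.05414929
Convolve the two distributions (both contribute in 2-u steps):
  M: 0.05231362×0.58874929 = 0.030800
  M+2: 0.05231362×0.35710142 + 0.26268713×0.58874929 = 0.173338
  M+4: 0.05231362×0.05414929 + 0.26268713×0.35710142 + 0.43968487×0.58874929 = 0.355503
  M+6: 0.26268713×0.05414929 + 0.43968487×0.35710142 + 0.24531438×0.58874929 = 0.315665
  M+8: 0.43968487×0.05414929 + 0.24531438×0.35710142 = 0.111411
  M+10: 0.24531438×0.05414929 = 0.013284
Scale to base peak (0.355503) = 100: 8.7 : 48.8 : 100.0 : 88.8 : 31.3 : 3.7

8.7 : 48.8 : 100.0 : 88.8 : 31.3 : 3.7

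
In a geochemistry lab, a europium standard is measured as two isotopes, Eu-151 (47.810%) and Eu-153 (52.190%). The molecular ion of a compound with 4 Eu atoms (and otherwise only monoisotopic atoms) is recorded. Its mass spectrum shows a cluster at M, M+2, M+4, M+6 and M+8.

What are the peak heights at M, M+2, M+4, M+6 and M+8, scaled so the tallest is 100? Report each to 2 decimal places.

13.99 : 61.07 : 100.00 : 72.77 : 19.86

The 4 Eu atoms are independent, so intensities follow the terms of (0.47810 + 0.52190)^4.
P(M) = 0.47810^4 = 0.052249
P(M+2) = 4 × 0.47810^3 × 0.52190^1 = 0.228141
P(M+4) = 6 × 0.47810^2 × 0.52190^2 = 0.373563
P(M+6) = 4 × 0.47810^1 × 0.52190^3 = 0.271857
P(M+8) = 0.52190^4 = 0.074191
The M+4 peak is largest (0.373563); scaling to 100 gives 13.99 : 61.07 : 100.00 : 72.77 : 19.86.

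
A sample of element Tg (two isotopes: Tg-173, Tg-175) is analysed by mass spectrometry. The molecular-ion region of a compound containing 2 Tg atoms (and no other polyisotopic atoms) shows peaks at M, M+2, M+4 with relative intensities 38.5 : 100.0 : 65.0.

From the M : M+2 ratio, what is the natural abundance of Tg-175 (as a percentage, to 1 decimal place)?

56.5%

If p is the fraction of Tg that is Tg-173, then I(M+2)/I(M) = [C(2,1)·p^1·(1−p)] / p^2 = 2·(1−p)/p = 100.0/38.5 = 2.5974
(1−p)/p = 2.5974/2 = 1.2987  ⇒  p = 1/(1 + 1.2987) = 0.4350
Tg-173: 43.5%, Tg-175: 56.5%.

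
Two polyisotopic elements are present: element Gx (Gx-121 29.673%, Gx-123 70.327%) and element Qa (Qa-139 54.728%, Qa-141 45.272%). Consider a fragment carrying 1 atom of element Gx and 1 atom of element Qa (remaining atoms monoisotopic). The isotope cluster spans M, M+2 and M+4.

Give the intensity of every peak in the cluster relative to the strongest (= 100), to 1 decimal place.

Element Gx pattern (n=1): 0.29673 : 0.70327
Element Qa pattern (n=1): 0.54728 : 0.45272
Convolve the two distributions (both contribute in 2-u steps):
  M: 0.29673×0.54728 = 0.162394
  M+2: 0.29673×0.45272 + 0.70327×0.54728 = 0.519221
  M+4: 0.70327×0.45272 = 0.318384
Scale to base peak (0.519221) = 100: 31.3 : 100.0 : 61.3

31.3 : 100.0 : 61.3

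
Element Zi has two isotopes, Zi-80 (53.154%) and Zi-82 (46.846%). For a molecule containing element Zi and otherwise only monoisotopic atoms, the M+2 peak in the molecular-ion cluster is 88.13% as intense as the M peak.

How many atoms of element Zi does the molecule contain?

1

With n Zi atoms, P(M+2)/P(M) = C(n,1)·p^(n−1)q / p^n = n·q/p = n · 0.46846/0.53154.
n = 0.8813 × 0.53154/0.46846 = 1.00 ≈ 1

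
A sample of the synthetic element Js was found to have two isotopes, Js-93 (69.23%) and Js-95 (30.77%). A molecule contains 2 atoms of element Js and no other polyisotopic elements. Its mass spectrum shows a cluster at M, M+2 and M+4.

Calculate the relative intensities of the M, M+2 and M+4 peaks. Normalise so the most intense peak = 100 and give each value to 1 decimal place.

Expanding (0.6923 + 0.3077)^2:
P(M) = 0.6923^2 = 0.479279
P(M+2) = 2 × 0.6923^1 × 0.3077^1 = 0.426041
P(M+4) = 0.3077^2 = 0.094679
The M peak is largest (0.479279); scaling to 100 gives 100.0 : 88.9 : 19.8.

100.0 : 88.9 : 19.8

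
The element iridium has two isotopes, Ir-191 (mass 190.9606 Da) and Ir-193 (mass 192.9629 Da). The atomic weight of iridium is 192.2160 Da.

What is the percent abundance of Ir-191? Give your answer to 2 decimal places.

Writing the weighted mean with unknown fraction x of Ir-191:
190.9606·x + 192.9629·(1 − x) = 192.2160
(190.9606 − 192.9629)·x = 192.2160 − 192.9629
x = -0.7469 / -2.0023 = 0.37302 → 37.30% Ir-191, 62.70% Ir-193.

37.30%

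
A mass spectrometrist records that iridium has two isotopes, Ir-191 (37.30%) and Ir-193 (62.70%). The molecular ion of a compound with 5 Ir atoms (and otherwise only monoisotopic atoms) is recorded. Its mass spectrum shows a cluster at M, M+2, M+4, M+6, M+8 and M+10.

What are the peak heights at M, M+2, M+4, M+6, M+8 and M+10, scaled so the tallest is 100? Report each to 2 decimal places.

Each Ir atom is independently Ir-191 (p = 0.3730) or Ir-193 (q = 0.6270); the cluster is the binomial expansion (p + q)^5.
P(M) = 0.3730^5 = 0.007220
P(M+2) = 5 × 0.3730^4 × 0.6270^1 = 0.060684
P(M+4) = 10 × 0.3730^3 × 0.6270^2 = 0.204015
P(M+6) = 10 × 0.3730^2 × 0.6270^3 = 0.342942
P(M+8) = 5 × 0.3730^1 × 0.6270^4 = 0.288237
P(M+10) = 0.6270^5 = 0.096903
The M+6 peak is largest (0.342942); scaling to 100 gives 2.11 : 17.70 : 59.49 : 100.00 : 84.05 : 28.26.

2.11 : 17.70 : 59.49 : 100.00 : 84.05 : 28.26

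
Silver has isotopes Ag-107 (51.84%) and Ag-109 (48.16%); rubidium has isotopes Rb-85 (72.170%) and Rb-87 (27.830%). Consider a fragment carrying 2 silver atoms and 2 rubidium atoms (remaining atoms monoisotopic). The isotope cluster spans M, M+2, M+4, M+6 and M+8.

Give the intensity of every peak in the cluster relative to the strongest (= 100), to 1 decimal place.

Silver pattern (n=2): 0.26873856 : 0.49932288 : 0.23193856
Rubidium pattern (n=2): 0.52085089 : 0.40169822 : 0.07745089
Convolve the two distributions (both contribute in 2-u steps):
  M: 0.26873856×0.52085089 = 0.139973
  M+2: 0.26873856×0.40169822 + 0.49932288×0.52085089 = 0.368025
  M+4: 0.26873856×0.07745089 + 0.49932288×0.40169822 + 0.23193856×0.52085089 = 0.342197
  M+6: 0.49932288×0.07745089 + 0.23193856×0.40169822 = 0.131842
  M+8: 0.23193856×0.07745089 = 0.017964
Scale to base peak (0.368025) = 100: 38.0 : 100.0 : 93.0 : 35.8 : 4.9

38.0 : 100.0 : 93.0 : 35.8 : 4.9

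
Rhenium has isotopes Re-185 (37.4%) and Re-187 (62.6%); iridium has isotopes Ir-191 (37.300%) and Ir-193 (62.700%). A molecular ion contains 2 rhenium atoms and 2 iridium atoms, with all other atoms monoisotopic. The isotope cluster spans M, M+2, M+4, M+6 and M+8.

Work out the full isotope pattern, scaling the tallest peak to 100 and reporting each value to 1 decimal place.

Rhenium pattern (n=2): 0.139876 : 0.468248 : 0.391876
Iridium pattern (n=2): 0.139129 : 0.467742 : 0.393129
Convolve the two distributions (both contribute in 2-u steps):
  M: 0.139876×0.139129 = 0.019461
  M+2: 0.139876×0.467742 + 0.468248×0.139129 = 0.130573
  M+4: 0.139876×0.393129 + 0.468248×0.467742 + 0.391876×0.139129 = 0.328530
  M+6: 0.468248×0.393129 + 0.391876×0.467742 = 0.367379
  M+8: 0.391876×0.393129 = 0.154058
Scale to base peak (0.367379) = 100: 5.3 : 35.5 : 89.4 : 100.0 : 41.9

5.3 : 35.5 : 89.4 : 100.0 : 41.9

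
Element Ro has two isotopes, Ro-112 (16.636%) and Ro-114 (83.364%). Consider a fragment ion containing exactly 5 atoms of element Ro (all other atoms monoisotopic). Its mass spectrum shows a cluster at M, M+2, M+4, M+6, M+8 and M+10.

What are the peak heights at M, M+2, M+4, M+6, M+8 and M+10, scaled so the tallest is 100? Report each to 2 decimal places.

0.03 : 0.79 : 7.95 : 39.82 : 99.78 : 100.00

The 5 Ro atoms are independent, so intensities follow the terms of (0.16636 + 0.83364)^5.
P(M) = 0.16636^5 = 0.000127
P(M+2) = 5 × 0.16636^4 × 0.83364^1 = 0.003193
P(M+4) = 10 × 0.16636^3 × 0.83364^2 = 0.031997
P(M+6) = 10 × 0.16636^2 × 0.83364^3 = 0.160337
P(M+8) = 5 × 0.16636^1 × 0.83364^4 = 0.401729
P(M+10) = 0.83364^5 = 0.402618
The M+10 peak is largest (0.402618); scaling to 100 gives 0.03 : 0.79 : 7.95 : 39.82 : 99.78 : 100.00.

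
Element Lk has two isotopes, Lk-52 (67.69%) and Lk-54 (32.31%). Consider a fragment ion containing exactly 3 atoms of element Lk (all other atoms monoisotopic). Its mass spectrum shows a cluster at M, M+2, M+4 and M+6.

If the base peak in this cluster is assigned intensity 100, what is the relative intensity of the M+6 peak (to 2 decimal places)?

7.59

Term probabilities: M 0.3102, M+2 0.4441, M+4 0.2120, M+6 0.0337. Base peak = M+2.
P(M+2) = C(3,1) × 0.6769^2 × 0.3231^1 = 3 × 0.45819361 × 0.3231 = 0.444127 (base)
P(M+6) = C(3,3) × 0.6769^0 × 0.3231^3 = 1 × 1.0000 × 0.03372958 = 0.033730
Relative intensity = 0.033730 / 0.444127 × 100 = 7.59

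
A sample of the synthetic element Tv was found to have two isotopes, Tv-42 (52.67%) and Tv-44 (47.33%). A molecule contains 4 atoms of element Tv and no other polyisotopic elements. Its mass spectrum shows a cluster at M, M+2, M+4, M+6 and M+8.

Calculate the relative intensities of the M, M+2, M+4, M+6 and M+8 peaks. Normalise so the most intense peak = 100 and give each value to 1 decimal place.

20.6 : 74.2 : 100.0 : 59.9 : 13.5

The 4 Tv atoms are independent, so intensities follow the terms of (0.5267 + 0.4733)^4.
P(M) = 0.5267^4 = 0.076958
P(M+2) = 4 × 0.5267^3 × 0.4733^1 = 0.276622
P(M+4) = 6 × 0.5267^2 × 0.4733^2 = 0.372864
P(M+6) = 4 × 0.5267^1 × 0.4733^3 = 0.223374
P(M+8) = 0.4733^4 = 0.050182
The M+4 peak is largest (0.372864); scaling to 100 gives 20.6 : 74.2 : 100.0 : 59.9 : 13.5.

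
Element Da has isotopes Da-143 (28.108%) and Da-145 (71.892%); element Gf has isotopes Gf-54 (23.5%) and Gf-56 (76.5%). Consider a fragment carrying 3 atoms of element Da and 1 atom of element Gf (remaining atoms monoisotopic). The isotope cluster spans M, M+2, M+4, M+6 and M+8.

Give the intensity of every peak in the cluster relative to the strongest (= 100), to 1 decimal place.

1.2 : 13.6 : 55.3 : 100.0 : 67.6

Element Da pattern (n=3): 0.022207 : 0.17039691 : 0.43582519 : 0.3715709
Element Gf pattern (n=1): 0.2350 : 0.7650
Convolve the two distributions (both contribute in 2-u steps):
  M: 0.022207×0.2350 = 0.005219
  M+2: 0.022207×0.7650 + 0.17039691×0.2350 = 0.057032
  M+4: 0.17039691×0.7650 + 0.43582519×0.2350 = 0.232773
  M+6: 0.43582519×0.7650 + 0.3715709×0.2350 = 0.420725
  M+8: 0.3715709×0.7650 = 0.284252
Scale to base peak (0.420725) = 100: 1.2 : 13.6 : 55.3 : 100.0 : 67.6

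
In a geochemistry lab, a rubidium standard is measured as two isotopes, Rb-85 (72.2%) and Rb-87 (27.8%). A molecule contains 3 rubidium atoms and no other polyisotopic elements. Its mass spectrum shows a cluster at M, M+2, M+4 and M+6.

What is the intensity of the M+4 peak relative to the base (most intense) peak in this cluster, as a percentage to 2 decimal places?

38.50%

(0.722 + 0.278)^3 gives M 0.3764, M+2 0.4348, M+4 0.1674, M+6 0.0215; the largest is M+2.
P(M+2) = C(3,1) × 0.722^2 × 0.278^1 = 3 × 0.521284 × 0.2780 = 0.434751 (base)
P(M+4) = C(3,2) × 0.722^1 × 0.278^2 = 3 × 0.7220 × 0.077284 = 0.167397
Relative intensity = 0.167397 / 0.434751 × 100 = 38.50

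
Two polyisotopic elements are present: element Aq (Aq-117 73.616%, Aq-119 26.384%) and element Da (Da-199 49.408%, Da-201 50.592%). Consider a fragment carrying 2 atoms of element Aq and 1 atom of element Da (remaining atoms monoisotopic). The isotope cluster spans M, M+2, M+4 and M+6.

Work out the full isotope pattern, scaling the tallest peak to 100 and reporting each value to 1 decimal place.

Element Aq pattern (n=2): 0.54193155 : 0.38845691 : 0.06961155
Element Da pattern (n=1): 0.49408 : 0.50592
Convolve the two distributions (both contribute in 2-u steps):
  M: 0.54193155×0.49408 = 0.267758
  M+2: 0.54193155×0.50592 + 0.38845691×0.49408 = 0.466103
  M+4: 0.38845691×0.50592 + 0.06961155×0.49408 = 0.230922
  M+6: 0.06961155×0.50592 = 0.035218
Scale to base peak (0.466103) = 100: 57.4 : 100.0 : 49.5 : 7.6

57.4 : 100.0 : 49.5 : 7.6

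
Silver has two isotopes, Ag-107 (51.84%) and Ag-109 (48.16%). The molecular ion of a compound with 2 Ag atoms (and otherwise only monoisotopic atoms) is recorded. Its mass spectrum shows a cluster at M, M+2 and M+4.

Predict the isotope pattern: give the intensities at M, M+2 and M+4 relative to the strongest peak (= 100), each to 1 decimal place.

Expanding (0.5184 + 0.4816)^2:
P(M) = 0.5184^2 = 0.268739
P(M+2) = 2 × 0.5184^1 × 0.4816^1 = 0.499323
P(M+4) = 0.4816^2 = 0.231939
The M+2 peak is largest (0.499323); scaling to 100 gives 53.8 : 100.0 : 46.5.

53.8 : 100.0 : 46.5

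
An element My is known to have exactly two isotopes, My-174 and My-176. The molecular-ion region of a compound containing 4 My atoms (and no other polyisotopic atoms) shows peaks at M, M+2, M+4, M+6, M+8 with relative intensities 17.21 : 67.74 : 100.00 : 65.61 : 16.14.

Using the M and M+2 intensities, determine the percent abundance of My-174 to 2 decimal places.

Write p for the My-174 fraction. I(M+2)/I(M) = [C(4,1)·p^3·(1−p)] / p^4 = 4·(1−p)/p = 67.74/17.21 = 3.9361
(1−p)/p = 3.9361/4 = 0.9840  ⇒  p = 1/(1 + 0.9840) = 0.5040
My-174: 50.40%, My-176: 49.60%.

50.40%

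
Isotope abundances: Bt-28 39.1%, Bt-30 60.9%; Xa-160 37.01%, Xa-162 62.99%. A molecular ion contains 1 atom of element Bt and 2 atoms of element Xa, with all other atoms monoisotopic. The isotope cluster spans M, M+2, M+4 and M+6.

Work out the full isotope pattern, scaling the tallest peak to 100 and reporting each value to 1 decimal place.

12.2 : 60.5 : 100.0 : 55.0

Element Bt pattern (n=1): 0.3910 : 0.6090
Element Xa pattern (n=2): 0.13697401 : 0.46625198 : 0.39677401
Convolve the two distributions (both contribute in 2-u steps):
  M: 0.3910×0.13697401 = 0.053557
  M+2: 0.3910×0.46625198 + 0.6090×0.13697401 = 0.265722
  M+4: 0.3910×0.39677401 + 0.6090×0.46625198 = 0.439086
  M+6: 0.6090×0.39677401 = 0.241635
Scale to base peak (0.439086) = 100: 12.2 : 60.5 : 100.0 : 55.0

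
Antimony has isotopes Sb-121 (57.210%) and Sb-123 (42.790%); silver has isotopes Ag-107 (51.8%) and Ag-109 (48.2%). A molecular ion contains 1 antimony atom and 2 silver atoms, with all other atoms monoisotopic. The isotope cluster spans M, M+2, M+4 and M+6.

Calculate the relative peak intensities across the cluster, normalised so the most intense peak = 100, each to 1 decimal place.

38.3 : 100.0 : 86.5 : 24.8

Antimony pattern (n=1): 0.5721 : 0.4279
Silver pattern (n=2): 0.268324 : 0.499352 : 0.232324
Convolve the two distributions (both contribute in 2-u steps):
  M: 0.5721×0.268324 = 0.153508
  M+2: 0.5721×0.499352 + 0.4279×0.268324 = 0.400495
  M+4: 0.5721×0.232324 + 0.4279×0.499352 = 0.346585
  M+6: 0.4279×0.232324 = 0.099411
Scale to base peak (0.400495) = 100: 38.3 : 100.0 : 86.5 : 24.8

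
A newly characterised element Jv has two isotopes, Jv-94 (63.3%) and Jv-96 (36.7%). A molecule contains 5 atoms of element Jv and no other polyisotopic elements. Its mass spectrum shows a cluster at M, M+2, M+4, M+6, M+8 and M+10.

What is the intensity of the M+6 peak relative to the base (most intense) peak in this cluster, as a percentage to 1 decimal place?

58.0%

Binomial terms of (0.633 + 0.367)^5: M 0.1016, M+2 0.2946, M+4 0.3416, M+6 0.1981, M+8 0.0574, M+10 0.0067 → M+4 is the base peak.
P(M+4) = C(5,2) × 0.633^3 × 0.367^2 = 10 × 0.25363614 × 0.134689 = 0.341620 (base)
P(M+6) = C(5,3) × 0.633^2 × 0.367^3 = 10 × 0.400689 × 0.04943086 = 0.198064
Relative intensity = 0.198064 / 0.341620 × 100 = 58.0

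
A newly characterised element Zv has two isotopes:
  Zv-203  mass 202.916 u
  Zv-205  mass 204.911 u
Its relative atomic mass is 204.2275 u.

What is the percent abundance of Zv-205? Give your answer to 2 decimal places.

Let x be the fractional abundance of Zv-203; then Zv-205 has abundance 1 − x.
202.916·x + 204.911·(1 − x) = 204.2275
(202.916 − 204.911)·x = 204.2275 − 204.911
x = -0.6835 / -1.995 = 0.34261 → 34.26% Zv-203, 65.74% Zv-205.

65.74%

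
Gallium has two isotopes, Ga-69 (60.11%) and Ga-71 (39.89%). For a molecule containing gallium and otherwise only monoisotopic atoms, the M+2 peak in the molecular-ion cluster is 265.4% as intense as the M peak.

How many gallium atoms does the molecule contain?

4

The M+2/M ratio from n Ga atoms is n · q/p = n · 0.3989/0.6011.
n = 2.654 × 0.6011/0.3989 = 4.00 ≈ 4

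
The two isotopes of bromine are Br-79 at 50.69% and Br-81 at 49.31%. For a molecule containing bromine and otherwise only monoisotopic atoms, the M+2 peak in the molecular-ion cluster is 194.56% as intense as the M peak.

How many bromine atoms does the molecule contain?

For n independent Br atoms, I(M+2)/I(M) = n · (abundance Br-81) / (abundance Br-79) = n · 0.4931/0.5069.
n = 1.9456 × 0.5069/0.4931 = 2.00 ≈ 2

2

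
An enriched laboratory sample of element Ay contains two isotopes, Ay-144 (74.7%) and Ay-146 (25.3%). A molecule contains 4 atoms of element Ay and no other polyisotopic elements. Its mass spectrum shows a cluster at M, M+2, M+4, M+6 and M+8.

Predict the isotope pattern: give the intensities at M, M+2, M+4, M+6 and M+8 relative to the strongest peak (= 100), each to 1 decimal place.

Expanding (0.747 + 0.253)^4:
P(M) = 0.747^4 = 0.311374
P(M+2) = 4 × 0.747^3 × 0.253^1 = 0.421835
P(M+4) = 6 × 0.747^2 × 0.253^2 = 0.214306
P(M+6) = 4 × 0.747^1 × 0.253^3 = 0.048388
P(M+8) = 0.253^4 = 0.004097
The M+2 peak is largest (0.421835); scaling to 100 gives 73.8 : 100.0 : 50.8 : 11.5 : 1.0.

73.8 : 100.0 : 50.8 : 11.5 : 1.0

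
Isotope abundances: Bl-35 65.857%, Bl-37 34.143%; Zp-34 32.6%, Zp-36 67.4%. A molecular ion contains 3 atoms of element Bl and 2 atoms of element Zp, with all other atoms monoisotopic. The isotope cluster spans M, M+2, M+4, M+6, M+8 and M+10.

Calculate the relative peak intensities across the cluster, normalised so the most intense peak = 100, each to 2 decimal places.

Element Bl pattern (n=3): 0.28563132 : 0.44424937 : 0.2303173 : 0.03980201
Element Zp pattern (n=2): 0.106276 : 0.439448 : 0.454276
Convolve the two distributions (both contribute in 2-u steps):
  M: 0.28563132×0.106276 = 0.030356
  M+2: 0.28563132×0.439448 + 0.44424937×0.106276 = 0.172733
  M+4: 0.28563132×0.454276 + 0.44424937×0.439448 + 0.2303173×0.106276 = 0.349457
  M+6: 0.44424937×0.454276 + 0.2303173×0.439448 + 0.03980201×0.106276 = 0.307254
  M+8: 0.2303173×0.454276 + 0.03980201×0.439448 = 0.122119
  M+10: 0.03980201×0.454276 = 0.018081
Scale to base peak (0.349457) = 100: 8.69 : 49.43 : 100.00 : 87.92 : 34.95 : 5.17

8.69 : 49.43 : 100.00 : 87.92 : 34.95 : 5.17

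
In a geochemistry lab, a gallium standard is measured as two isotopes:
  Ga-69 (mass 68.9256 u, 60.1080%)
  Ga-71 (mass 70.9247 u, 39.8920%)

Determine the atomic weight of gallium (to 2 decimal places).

The abundance-weighted mean is 0.601080 × 68.9256 + 0.398920 × 70.9247
= 41.42980 + 28.29328 = 69.72308 u

69.72 u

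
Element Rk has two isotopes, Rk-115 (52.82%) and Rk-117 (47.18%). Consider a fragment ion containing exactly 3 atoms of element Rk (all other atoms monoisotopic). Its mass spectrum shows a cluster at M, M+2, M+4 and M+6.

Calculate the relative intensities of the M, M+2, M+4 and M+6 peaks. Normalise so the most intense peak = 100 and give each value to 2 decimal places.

37.32 : 100.00 : 89.32 : 26.59

Expanding (0.5282 + 0.4718)^3:
P(M) = 0.5282^3 = 0.147365
P(M+2) = 3 × 0.5282^2 × 0.4718^1 = 0.394890
P(M+4) = 3 × 0.5282^1 × 0.4718^2 = 0.352724
P(M+6) = 0.4718^3 = 0.105020
The M+2 peak is largest (0.394890); scaling to 100 gives 37.32 : 100.00 : 89.32 : 26.59.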